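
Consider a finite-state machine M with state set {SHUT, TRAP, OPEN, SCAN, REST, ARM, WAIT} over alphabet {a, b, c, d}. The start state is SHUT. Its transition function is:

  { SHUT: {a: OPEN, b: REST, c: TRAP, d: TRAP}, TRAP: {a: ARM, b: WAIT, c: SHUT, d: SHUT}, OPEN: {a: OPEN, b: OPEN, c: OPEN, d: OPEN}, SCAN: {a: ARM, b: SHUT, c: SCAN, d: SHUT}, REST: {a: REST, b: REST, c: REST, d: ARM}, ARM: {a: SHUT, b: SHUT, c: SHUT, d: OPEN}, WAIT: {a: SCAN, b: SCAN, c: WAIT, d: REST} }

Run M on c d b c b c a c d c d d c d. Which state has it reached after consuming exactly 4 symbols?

REST

start at SHUT
read 'c': SHUT → TRAP
read 'd': TRAP → SHUT
read 'b': SHUT → REST
read 'c': REST → REST
After 4 symbols: REST.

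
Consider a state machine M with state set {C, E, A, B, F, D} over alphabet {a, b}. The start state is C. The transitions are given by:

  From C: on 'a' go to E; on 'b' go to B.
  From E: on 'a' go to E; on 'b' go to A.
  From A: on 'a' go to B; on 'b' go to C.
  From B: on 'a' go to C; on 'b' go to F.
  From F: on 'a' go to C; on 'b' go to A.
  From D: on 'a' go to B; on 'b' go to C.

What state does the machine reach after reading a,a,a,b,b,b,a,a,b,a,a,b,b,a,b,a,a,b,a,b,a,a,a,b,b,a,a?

C → E → E → E → A → C → B → C → E → A → B → C → B → F → C → B → C → E → A → B → F → C → E → E → A → C → E → E

E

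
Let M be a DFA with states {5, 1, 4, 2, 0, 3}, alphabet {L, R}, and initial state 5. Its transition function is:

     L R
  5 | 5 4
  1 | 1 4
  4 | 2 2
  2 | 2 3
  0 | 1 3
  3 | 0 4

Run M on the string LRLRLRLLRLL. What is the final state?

start at 5
read 'L': 5 → 5
read 'R': 5 → 4
read 'L': 4 → 2
read 'R': 2 → 3
read 'L': 3 → 0
read 'R': 0 → 3
read 'L': 3 → 0
read 'L': 0 → 1
read 'R': 1 → 4
read 'L': 4 → 2
read 'L': 2 → 2

2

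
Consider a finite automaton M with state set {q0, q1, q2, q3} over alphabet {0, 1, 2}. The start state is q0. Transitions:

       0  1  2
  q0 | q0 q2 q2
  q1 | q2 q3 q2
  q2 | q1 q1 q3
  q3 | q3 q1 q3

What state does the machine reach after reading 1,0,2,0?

q0 → q2 → q1 → q2 → q1

q1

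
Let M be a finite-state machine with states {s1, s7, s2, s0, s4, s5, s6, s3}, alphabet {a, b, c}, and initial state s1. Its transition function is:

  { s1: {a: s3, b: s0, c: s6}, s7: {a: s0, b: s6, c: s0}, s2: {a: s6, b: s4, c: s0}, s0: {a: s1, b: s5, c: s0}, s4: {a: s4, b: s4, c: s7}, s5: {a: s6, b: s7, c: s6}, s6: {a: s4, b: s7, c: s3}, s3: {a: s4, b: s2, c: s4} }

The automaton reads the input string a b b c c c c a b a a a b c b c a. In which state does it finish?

s4

start at s1
read 'a': s1 → s3
read 'b': s3 → s2
read 'b': s2 → s4
read 'c': s4 → s7
read 'c': s7 → s0
read 'c': s0 → s0
read 'c': s0 → s0
read 'a': s0 → s1
read 'b': s1 → s0
read 'a': s0 → s1
read 'a': s1 → s3
read 'a': s3 → s4
read 'b': s4 → s4
read 'c': s4 → s7
read 'b': s7 → s6
read 'c': s6 → s3
read 'a': s3 → s4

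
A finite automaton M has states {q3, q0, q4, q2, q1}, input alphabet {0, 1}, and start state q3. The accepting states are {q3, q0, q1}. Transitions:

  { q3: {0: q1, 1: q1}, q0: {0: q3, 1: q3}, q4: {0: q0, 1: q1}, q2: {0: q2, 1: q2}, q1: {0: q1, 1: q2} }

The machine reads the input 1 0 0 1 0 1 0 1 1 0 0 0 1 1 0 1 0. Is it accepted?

No

Trace: q3 -1-> q1 -0-> q1 -0-> q1 -1-> q2 -0-> q2 -1-> q2 -0-> q2 -1-> q2 -1-> q2 -0-> q2 -0-> q2 -0-> q2 -1-> q2 -1-> q2 -0-> q2 -1-> q2 -0-> q2
End state q2 is not accepting.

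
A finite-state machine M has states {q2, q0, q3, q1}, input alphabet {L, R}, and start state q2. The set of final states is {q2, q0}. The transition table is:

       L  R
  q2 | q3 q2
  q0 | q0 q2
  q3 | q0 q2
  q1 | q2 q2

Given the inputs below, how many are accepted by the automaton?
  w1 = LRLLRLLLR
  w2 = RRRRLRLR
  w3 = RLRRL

2

w1: Trace: q2 -L-> q3 -R-> q2 -L-> q3 -L-> q0 -R-> q2 -L-> q3 -L-> q0 -L-> q0 -R-> q2  → end q2, accepted
w2: Trace: q2 -R-> q2 -R-> q2 -R-> q2 -R-> q2 -L-> q3 -R-> q2 -L-> q3 -R-> q2  → end q2, accepted
w3: Trace: q2 -R-> q2 -L-> q3 -R-> q2 -R-> q2 -L-> q3  → end q3, rejected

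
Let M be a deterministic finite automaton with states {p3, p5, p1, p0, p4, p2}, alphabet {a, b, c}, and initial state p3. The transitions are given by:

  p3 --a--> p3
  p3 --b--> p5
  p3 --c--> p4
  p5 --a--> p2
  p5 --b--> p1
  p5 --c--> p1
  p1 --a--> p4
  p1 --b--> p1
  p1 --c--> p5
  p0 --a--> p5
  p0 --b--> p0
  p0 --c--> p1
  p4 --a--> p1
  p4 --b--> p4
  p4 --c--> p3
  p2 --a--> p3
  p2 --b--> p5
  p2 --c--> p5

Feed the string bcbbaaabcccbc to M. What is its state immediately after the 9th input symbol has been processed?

p3 → p5 → p1 → p1 → p1 → p4 → p1 → p4 → p4 → p3
After 9 symbols: p3.

p3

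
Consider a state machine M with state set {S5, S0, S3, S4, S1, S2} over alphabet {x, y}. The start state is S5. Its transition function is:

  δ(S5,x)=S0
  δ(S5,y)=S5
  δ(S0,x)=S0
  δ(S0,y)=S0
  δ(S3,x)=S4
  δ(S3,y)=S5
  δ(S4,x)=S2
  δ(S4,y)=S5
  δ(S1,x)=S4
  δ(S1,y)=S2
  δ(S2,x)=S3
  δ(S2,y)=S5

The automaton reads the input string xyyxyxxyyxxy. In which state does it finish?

S0

start at S5
read 'x': S5 → S0
read 'y': S0 → S0
read 'y': S0 → S0
read 'x': S0 → S0
read 'y': S0 → S0
read 'x': S0 → S0
read 'x': S0 → S0
read 'y': S0 → S0
read 'y': S0 → S0
read 'x': S0 → S0
read 'x': S0 → S0
read 'y': S0 → S0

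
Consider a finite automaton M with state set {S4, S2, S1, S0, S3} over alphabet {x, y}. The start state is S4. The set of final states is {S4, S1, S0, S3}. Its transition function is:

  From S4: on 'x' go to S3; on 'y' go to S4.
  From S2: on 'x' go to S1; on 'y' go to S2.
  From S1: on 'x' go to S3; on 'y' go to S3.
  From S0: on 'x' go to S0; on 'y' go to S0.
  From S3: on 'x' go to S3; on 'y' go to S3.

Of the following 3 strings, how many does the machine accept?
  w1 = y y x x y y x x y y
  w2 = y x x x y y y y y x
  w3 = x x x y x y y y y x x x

3

w1: Trace: S4 -y-> S4 -y-> S4 -x-> S3 -x-> S3 -y-> S3 -y-> S3 -x-> S3 -x-> S3 -y-> S3 -y-> S3  → end S3, accepted
w2: Trace: S4 -y-> S4 -x-> S3 -x-> S3 -x-> S3 -y-> S3 -y-> S3 -y-> S3 -y-> S3 -y-> S3 -x-> S3  → end S3, accepted
w3: Trace: S4 -x-> S3 -x-> S3 -x-> S3 -y-> S3 -x-> S3 -y-> S3 -y-> S3 -y-> S3 -y-> S3 -x-> S3 -x-> S3 -x-> S3  → end S3, accepted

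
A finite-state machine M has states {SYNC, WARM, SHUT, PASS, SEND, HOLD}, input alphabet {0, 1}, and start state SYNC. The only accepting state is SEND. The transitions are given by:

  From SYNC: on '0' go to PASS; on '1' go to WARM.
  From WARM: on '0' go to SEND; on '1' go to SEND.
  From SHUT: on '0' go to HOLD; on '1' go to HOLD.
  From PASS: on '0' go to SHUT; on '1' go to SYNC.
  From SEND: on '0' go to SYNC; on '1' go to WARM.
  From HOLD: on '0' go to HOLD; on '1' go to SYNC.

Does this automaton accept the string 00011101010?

Yes

start at SYNC
read '0': SYNC → PASS
read '0': PASS → SHUT
read '0': SHUT → HOLD
read '1': HOLD → SYNC
read '1': SYNC → WARM
read '1': WARM → SEND
read '0': SEND → SYNC
read '1': SYNC → WARM
read '0': WARM → SEND
read '1': SEND → WARM
read '0': WARM → SEND
End state SEND is accepting.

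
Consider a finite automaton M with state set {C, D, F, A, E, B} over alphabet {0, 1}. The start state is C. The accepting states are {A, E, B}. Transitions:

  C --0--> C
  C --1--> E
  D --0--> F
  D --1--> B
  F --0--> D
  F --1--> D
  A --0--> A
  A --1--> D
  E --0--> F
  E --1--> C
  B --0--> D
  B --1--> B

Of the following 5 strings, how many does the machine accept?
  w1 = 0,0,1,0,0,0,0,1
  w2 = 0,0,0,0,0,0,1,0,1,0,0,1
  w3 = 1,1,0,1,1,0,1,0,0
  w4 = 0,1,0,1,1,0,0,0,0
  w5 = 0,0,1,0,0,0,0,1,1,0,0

2

w1:
  start at C
  read '0': C → C
  read '0': C → C
  read '1': C → E
  read '0': E → F
  read '0': F → D
  read '0': D → F
  read '0': F → D
  read '1': D → B
  end B, accepted
w2:
  start at C
  read '0': C → C
  read '0': C → C
  read '0': C → C
  read '0': C → C
  read '0': C → C
  read '0': C → C
  read '1': C → E
  read '0': E → F
  read '1': F → D
  read '0': D → F
  read '0': F → D
  read '1': D → B
  end B, accepted
w3:
  start at C
  read '1': C → E
  read '1': E → C
  read '0': C → C
  read '1': C → E
  read '1': E → C
  read '0': C → C
  read '1': C → E
  read '0': E → F
  read '0': F → D
  end D, rejected
w4:
  start at C
  read '0': C → C
  read '1': C → E
  read '0': E → F
  read '1': F → D
  read '1': D → B
  read '0': B → D
  read '0': D → F
  read '0': F → D
  read '0': D → F
  end F, rejected
w5:
  start at C
  read '0': C → C
  read '0': C → C
  read '1': C → E
  read '0': E → F
  read '0': F → D
  read '0': D → F
  read '0': F → D
  read '1': D → B
  read '1': B → B
  read '0': B → D
  read '0': D → F
  end F, rejected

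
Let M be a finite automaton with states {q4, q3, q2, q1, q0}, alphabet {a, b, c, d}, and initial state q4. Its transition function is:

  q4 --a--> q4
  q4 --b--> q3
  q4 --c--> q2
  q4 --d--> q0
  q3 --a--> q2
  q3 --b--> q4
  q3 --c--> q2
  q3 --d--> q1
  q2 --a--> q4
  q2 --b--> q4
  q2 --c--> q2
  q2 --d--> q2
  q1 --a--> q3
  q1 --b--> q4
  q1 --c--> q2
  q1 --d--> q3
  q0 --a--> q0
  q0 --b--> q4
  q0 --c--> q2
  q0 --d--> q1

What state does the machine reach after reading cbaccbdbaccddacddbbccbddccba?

q4

start at q4
read 'c': q4 → q2
read 'b': q2 → q4
read 'a': q4 → q4
read 'c': q4 → q2
read 'c': q2 → q2
read 'b': q2 → q4
read 'd': q4 → q0
read 'b': q0 → q4
read 'a': q4 → q4
read 'c': q4 → q2
read 'c': q2 → q2
read 'd': q2 → q2
read 'd': q2 → q2
read 'a': q2 → q4
read 'c': q4 → q2
read 'd': q2 → q2
read 'd': q2 → q2
read 'b': q2 → q4
read 'b': q4 → q3
read 'c': q3 → q2
read 'c': q2 → q2
read 'b': q2 → q4
read 'd': q4 → q0
read 'd': q0 → q1
read 'c': q1 → q2
read 'c': q2 → q2
read 'b': q2 → q4
read 'a': q4 → q4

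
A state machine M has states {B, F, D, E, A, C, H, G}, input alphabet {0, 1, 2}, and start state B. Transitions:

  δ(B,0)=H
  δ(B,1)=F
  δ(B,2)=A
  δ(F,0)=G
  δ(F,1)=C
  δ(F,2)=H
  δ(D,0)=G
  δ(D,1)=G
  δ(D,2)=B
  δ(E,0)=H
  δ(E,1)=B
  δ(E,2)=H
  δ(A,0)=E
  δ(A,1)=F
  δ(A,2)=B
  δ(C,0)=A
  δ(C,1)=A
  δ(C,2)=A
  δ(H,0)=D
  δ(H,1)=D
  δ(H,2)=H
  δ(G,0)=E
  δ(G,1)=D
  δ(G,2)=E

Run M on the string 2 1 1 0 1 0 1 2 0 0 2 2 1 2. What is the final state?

B → A → F → C → A → F → G → D → B → H → D → B → A → F → H

H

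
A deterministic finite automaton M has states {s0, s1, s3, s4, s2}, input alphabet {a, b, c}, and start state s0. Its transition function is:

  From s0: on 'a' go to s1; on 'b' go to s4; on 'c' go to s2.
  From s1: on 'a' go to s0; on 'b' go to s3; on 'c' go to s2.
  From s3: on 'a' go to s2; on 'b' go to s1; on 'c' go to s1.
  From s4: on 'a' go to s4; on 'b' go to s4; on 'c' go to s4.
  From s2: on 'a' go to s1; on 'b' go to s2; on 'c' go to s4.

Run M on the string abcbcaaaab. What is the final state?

s0 → s1 → s3 → s1 → s3 → s1 → s0 → s1 → s0 → s1 → s3

s3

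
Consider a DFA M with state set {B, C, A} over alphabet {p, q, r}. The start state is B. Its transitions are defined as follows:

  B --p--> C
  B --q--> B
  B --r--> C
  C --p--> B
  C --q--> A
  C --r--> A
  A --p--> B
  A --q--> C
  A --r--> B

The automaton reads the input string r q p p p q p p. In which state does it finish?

B

start at B
read 'r': B → C
read 'q': C → A
read 'p': A → B
read 'p': B → C
read 'p': C → B
read 'q': B → B
read 'p': B → C
read 'p': C → B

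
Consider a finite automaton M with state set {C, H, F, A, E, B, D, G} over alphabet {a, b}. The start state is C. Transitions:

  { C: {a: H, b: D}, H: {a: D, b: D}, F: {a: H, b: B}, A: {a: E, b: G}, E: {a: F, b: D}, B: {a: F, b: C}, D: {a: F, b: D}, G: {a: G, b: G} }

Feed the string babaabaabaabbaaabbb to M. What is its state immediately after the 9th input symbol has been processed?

D

Trace: C -b-> D -a-> F -b-> B -a-> F -a-> H -b-> D -a-> F -a-> H -b-> D
After 9 symbols: D.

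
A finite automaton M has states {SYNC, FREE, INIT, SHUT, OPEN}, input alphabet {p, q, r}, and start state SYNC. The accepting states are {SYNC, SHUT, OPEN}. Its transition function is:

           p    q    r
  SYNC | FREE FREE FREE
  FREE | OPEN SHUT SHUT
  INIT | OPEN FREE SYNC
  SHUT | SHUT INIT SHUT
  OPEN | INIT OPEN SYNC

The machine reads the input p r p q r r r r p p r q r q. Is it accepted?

No

Trace: SYNC -p-> FREE -r-> SHUT -p-> SHUT -q-> INIT -r-> SYNC -r-> FREE -r-> SHUT -r-> SHUT -p-> SHUT -p-> SHUT -r-> SHUT -q-> INIT -r-> SYNC -q-> FREE
End state FREE is not accepting.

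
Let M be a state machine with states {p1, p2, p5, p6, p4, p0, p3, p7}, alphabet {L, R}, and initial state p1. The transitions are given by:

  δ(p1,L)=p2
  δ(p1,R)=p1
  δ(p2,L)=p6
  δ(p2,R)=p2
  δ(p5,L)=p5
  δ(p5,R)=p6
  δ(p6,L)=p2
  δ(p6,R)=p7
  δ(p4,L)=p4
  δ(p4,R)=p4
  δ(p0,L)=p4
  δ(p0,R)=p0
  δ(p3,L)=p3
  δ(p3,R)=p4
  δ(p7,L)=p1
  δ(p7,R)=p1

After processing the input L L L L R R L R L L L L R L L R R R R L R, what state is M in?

p7

start at p1
read 'L': p1 → p2
read 'L': p2 → p6
read 'L': p6 → p2
read 'L': p2 → p6
read 'R': p6 → p7
read 'R': p7 → p1
read 'L': p1 → p2
read 'R': p2 → p2
read 'L': p2 → p6
read 'L': p6 → p2
read 'L': p2 → p6
read 'L': p6 → p2
read 'R': p2 → p2
read 'L': p2 → p6
read 'L': p6 → p2
read 'R': p2 → p2
read 'R': p2 → p2
read 'R': p2 → p2
read 'R': p2 → p2
read 'L': p2 → p6
read 'R': p6 → p7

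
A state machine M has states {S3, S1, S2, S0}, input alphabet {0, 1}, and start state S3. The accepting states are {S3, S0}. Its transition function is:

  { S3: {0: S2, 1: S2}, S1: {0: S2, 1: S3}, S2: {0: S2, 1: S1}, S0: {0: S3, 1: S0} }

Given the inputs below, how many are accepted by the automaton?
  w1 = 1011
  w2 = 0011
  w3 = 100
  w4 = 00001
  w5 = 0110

w1: S3 → S2 → S2 → S1 → S3  → end S3, accepted
w2: S3 → S2 → S2 → S1 → S3  → end S3, accepted
w3: S3 → S2 → S2 → S2  → end S2, rejected
w4: S3 → S2 → S2 → S2 → S2 → S1  → end S1, rejected
w5: S3 → S2 → S1 → S3 → S2  → end S2, rejected

2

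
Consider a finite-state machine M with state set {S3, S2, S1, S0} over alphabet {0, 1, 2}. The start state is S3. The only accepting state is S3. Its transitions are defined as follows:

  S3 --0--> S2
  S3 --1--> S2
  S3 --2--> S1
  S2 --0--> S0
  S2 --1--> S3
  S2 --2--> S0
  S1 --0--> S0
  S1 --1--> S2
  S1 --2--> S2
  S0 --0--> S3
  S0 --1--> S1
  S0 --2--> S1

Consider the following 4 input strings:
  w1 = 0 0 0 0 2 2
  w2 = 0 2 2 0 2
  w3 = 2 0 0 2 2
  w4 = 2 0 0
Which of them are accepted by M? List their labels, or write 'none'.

w4

w1: S3 → S2 → S0 → S3 → S2 → S0 → S1  → end S1, rejected
w2: S3 → S2 → S0 → S1 → S0 → S1  → end S1, rejected
w3: S3 → S1 → S0 → S3 → S1 → S2  → end S2, rejected
w4: S3 → S1 → S0 → S3  → end S3, accepted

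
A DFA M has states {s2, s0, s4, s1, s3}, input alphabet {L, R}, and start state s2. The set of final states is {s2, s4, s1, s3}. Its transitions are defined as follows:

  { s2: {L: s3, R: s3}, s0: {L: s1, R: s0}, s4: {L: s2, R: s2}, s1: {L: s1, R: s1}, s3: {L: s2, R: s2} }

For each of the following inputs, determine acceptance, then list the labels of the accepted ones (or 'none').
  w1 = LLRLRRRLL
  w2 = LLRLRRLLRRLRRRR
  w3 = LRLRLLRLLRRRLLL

w1, w2, w3

w1:
  start at s2
  read 'L': s2 → s3
  read 'L': s3 → s2
  read 'R': s2 → s3
  read 'L': s3 → s2
  read 'R': s2 → s3
  read 'R': s3 → s2
  read 'R': s2 → s3
  read 'L': s3 → s2
  read 'L': s2 → s3
  end s3, accepted
w2:
  start at s2
  read 'L': s2 → s3
  read 'L': s3 → s2
  read 'R': s2 → s3
  read 'L': s3 → s2
  read 'R': s2 → s3
  read 'R': s3 → s2
  read 'L': s2 → s3
  read 'L': s3 → s2
  read 'R': s2 → s3
  read 'R': s3 → s2
  read 'L': s2 → s3
  read 'R': s3 → s2
  read 'R': s2 → s3
  read 'R': s3 → s2
  read 'R': s2 → s3
  end s3, accepted
w3:
  start at s2
  read 'L': s2 → s3
  read 'R': s3 → s2
  read 'L': s2 → s3
  read 'R': s3 → s2
  read 'L': s2 → s3
  read 'L': s3 → s2
  read 'R': s2 → s3
  read 'L': s3 → s2
  read 'L': s2 → s3
  read 'R': s3 → s2
  read 'R': s2 → s3
  read 'R': s3 → s2
  read 'L': s2 → s3
  read 'L': s3 → s2
  read 'L': s2 → s3
  end s3, accepted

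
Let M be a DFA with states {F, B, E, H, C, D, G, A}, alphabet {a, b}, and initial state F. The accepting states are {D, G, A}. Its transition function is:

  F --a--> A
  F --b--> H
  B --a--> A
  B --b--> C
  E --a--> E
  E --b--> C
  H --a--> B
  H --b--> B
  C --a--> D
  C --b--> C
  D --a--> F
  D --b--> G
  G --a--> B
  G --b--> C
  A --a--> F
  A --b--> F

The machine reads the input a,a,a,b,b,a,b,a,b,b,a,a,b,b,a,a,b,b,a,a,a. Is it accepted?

Yes

F → A → F → A → F → H → B → C → D → G → C → D → F → H → B → A → F → H → B → A → F → A
End state A is accepting.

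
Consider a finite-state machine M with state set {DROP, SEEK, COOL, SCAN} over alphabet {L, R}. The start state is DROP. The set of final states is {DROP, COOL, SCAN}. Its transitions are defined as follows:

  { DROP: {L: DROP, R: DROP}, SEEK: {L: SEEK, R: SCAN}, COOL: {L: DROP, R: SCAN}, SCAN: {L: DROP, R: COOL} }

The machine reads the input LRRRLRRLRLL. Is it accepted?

Yes

Trace: DROP -L-> DROP -R-> DROP -R-> DROP -R-> DROP -L-> DROP -R-> DROP -R-> DROP -L-> DROP -R-> DROP -L-> DROP -L-> DROP
End state DROP is accepting.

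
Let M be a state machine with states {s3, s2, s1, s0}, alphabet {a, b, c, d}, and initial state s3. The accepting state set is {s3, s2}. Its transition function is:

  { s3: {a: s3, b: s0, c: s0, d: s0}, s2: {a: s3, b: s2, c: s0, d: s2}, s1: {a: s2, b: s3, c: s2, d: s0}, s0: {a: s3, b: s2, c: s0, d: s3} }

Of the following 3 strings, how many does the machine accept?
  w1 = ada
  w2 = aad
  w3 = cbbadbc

1

w1: s3 → s3 → s0 → s3  → end s3, accepted
w2: s3 → s3 → s3 → s0  → end s0, rejected
w3: s3 → s0 → s2 → s2 → s3 → s0 → s2 → s0  → end s0, rejected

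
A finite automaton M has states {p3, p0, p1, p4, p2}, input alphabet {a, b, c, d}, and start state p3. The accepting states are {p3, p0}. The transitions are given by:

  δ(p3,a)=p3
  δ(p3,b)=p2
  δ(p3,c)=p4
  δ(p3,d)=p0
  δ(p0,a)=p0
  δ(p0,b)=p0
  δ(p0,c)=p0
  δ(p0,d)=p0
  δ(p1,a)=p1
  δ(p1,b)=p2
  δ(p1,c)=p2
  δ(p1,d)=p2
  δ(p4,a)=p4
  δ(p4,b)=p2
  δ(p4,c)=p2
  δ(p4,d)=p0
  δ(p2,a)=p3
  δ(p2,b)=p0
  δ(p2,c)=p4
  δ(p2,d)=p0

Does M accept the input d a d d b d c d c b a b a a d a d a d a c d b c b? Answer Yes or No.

Yes

p3 → p0 → p0 → p0 → p0 → p0 → p0 → p0 → p0 → p0 → p0 → p0 → p0 → p0 → p0 → p0 → p0 → p0 → p0 → p0 → p0 → p0 → p0 → p0 → p0 → p0
End state p0 is accepting.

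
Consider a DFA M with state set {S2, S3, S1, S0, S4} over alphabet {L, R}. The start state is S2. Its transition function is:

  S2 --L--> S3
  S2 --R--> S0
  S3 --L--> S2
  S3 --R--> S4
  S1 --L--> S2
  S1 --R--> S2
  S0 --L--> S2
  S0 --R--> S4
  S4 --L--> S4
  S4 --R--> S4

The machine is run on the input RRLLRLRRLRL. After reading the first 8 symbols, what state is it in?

S4

Trace: S2 -R-> S0 -R-> S4 -L-> S4 -L-> S4 -R-> S4 -L-> S4 -R-> S4 -R-> S4
After 8 symbols: S4.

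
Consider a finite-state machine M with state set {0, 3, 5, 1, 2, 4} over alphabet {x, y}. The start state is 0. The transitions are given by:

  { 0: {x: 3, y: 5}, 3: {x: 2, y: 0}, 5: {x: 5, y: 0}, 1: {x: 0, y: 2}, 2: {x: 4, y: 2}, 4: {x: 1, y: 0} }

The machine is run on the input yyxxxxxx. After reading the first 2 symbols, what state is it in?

0

0 → 5 → 0
After 2 symbols: 0.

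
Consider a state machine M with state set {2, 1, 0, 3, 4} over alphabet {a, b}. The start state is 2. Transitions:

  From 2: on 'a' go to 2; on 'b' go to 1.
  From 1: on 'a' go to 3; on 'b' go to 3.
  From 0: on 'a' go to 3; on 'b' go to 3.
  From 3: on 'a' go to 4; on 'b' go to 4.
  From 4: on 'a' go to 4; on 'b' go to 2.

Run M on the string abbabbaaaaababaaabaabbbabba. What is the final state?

2 → 2 → 1 → 3 → 4 → 2 → 1 → 3 → 4 → 4 → 4 → 4 → 2 → 2 → 1 → 3 → 4 → 4 → 2 → 2 → 2 → 1 → 3 → 4 → 4 → 2 → 1 → 3

3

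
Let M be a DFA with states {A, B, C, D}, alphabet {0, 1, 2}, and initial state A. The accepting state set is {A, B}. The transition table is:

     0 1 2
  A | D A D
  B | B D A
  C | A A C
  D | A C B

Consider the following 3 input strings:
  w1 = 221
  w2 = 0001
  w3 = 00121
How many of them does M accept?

0

w1:
  start at A
  read '2': A → D
  read '2': D → B
  read '1': B → D
  end D, rejected
w2:
  start at A
  read '0': A → D
  read '0': D → A
  read '0': A → D
  read '1': D → C
  end C, rejected
w3:
  start at A
  read '0': A → D
  read '0': D → A
  read '1': A → A
  read '2': A → D
  read '1': D → C
  end C, rejected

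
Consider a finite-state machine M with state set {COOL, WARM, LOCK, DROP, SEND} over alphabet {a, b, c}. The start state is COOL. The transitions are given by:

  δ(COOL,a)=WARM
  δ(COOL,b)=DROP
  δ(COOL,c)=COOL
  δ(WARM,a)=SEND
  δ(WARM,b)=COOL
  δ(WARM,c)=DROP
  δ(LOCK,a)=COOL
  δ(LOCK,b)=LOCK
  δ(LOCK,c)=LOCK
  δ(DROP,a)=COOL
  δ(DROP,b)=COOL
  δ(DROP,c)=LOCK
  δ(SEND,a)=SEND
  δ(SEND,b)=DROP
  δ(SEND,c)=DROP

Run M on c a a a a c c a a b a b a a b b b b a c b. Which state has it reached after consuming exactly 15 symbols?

start at COOL
read 'c': COOL → COOL
read 'a': COOL → WARM
read 'a': WARM → SEND
read 'a': SEND → SEND
read 'a': SEND → SEND
read 'c': SEND → DROP
read 'c': DROP → LOCK
read 'a': LOCK → COOL
read 'a': COOL → WARM
read 'b': WARM → COOL
read 'a': COOL → WARM
read 'b': WARM → COOL
read 'a': COOL → WARM
read 'a': WARM → SEND
read 'b': SEND → DROP
After 15 symbols: DROP.

DROP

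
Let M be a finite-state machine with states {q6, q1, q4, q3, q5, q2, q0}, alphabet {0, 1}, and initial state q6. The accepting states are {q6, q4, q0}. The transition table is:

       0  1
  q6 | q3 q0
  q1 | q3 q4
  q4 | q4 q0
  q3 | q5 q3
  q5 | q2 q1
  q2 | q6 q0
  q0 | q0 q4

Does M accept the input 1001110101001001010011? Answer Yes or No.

Yes

q6 → q0 → q0 → q0 → q4 → q0 → q4 → q4 → q0 → q0 → q4 → q4 → q4 → q0 → q0 → q0 → q4 → q4 → q0 → q0 → q0 → q4 → q0
End state q0 is accepting.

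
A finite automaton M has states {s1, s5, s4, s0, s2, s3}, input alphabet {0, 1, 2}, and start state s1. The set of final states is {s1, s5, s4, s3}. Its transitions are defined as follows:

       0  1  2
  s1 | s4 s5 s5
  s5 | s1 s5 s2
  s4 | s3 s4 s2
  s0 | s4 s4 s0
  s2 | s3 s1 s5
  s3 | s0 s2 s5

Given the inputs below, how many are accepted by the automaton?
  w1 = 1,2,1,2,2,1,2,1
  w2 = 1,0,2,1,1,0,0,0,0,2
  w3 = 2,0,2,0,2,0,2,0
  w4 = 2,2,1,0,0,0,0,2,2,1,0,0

3

w1:
  start at s1
  read '1': s1 → s5
  read '2': s5 → s2
  read '1': s2 → s1
  read '2': s1 → s5
  read '2': s5 → s2
  read '1': s2 → s1
  read '2': s1 → s5
  read '1': s5 → s5
  end s5, accepted
w2:
  start at s1
  read '1': s1 → s5
  read '0': s5 → s1
  read '2': s1 → s5
  read '1': s5 → s5
  read '1': s5 → s5
  read '0': s5 → s1
  read '0': s1 → s4
  read '0': s4 → s3
  read '0': s3 → s0
  read '2': s0 → s0
  end s0, rejected
w3:
  start at s1
  read '2': s1 → s5
  read '0': s5 → s1
  read '2': s1 → s5
  read '0': s5 → s1
  read '2': s1 → s5
  read '0': s5 → s1
  read '2': s1 → s5
  read '0': s5 → s1
  end s1, accepted
w4:
  start at s1
  read '2': s1 → s5
  read '2': s5 → s2
  read '1': s2 → s1
  read '0': s1 → s4
  read '0': s4 → s3
  read '0': s3 → s0
  read '0': s0 → s4
  read '2': s4 → s2
  read '2': s2 → s5
  read '1': s5 → s5
  read '0': s5 → s1
  read '0': s1 → s4
  end s4, accepted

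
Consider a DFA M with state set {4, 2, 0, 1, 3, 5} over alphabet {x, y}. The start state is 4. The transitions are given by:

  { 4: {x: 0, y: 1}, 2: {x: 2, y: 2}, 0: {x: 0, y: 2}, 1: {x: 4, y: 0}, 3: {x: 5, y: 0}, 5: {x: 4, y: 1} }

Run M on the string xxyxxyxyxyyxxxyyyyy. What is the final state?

2

Trace: 4 -x-> 0 -x-> 0 -y-> 2 -x-> 2 -x-> 2 -y-> 2 -x-> 2 -y-> 2 -x-> 2 -y-> 2 -y-> 2 -x-> 2 -x-> 2 -x-> 2 -y-> 2 -y-> 2 -y-> 2 -y-> 2 -y-> 2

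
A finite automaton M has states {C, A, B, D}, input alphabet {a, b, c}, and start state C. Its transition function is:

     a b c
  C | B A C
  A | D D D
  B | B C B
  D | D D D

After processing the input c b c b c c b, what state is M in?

D

Trace: C -c-> C -b-> A -c-> D -b-> D -c-> D -c-> D -b-> D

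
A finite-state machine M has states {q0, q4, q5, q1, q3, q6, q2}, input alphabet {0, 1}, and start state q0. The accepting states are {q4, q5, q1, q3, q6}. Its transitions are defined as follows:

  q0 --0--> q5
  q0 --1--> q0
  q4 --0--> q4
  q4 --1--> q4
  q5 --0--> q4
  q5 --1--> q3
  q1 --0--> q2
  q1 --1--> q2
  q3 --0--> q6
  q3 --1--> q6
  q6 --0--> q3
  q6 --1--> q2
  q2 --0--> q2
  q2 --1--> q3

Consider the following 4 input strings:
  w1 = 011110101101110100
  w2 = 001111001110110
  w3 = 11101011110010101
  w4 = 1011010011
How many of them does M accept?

w1:
  start at q0
  read '0': q0 → q5
  read '1': q5 → q3
  read '1': q3 → q6
  read '1': q6 → q2
  read '1': q2 → q3
  read '0': q3 → q6
  read '1': q6 → q2
  read '0': q2 → q2
  read '1': q2 → q3
  read '1': q3 → q6
  read '0': q6 → q3
  read '1': q3 → q6
  read '1': q6 → q2
  read '1': q2 → q3
  read '0': q3 → q6
  read '1': q6 → q2
  read '0': q2 → q2
  read '0': q2 → q2
  end q2, rejected
w2:
  start at q0
  read '0': q0 → q5
  read '0': q5 → q4
  read '1': q4 → q4
  read '1': q4 → q4
  read '1': q4 → q4
  read '1': q4 → q4
  read '0': q4 → q4
  read '0': q4 → q4
  read '1': q4 → q4
  read '1': q4 → q4
  read '1': q4 → q4
  read '0': q4 → q4
  read '1': q4 → q4
  read '1': q4 → q4
  read '0': q4 → q4
  end q4, accepted
w3:
  start at q0
  read '1': q0 → q0
  read '1': q0 → q0
  read '1': q0 → q0
  read '0': q0 → q5
  read '1': q5 → q3
  read '0': q3 → q6
  read '1': q6 → q2
  read '1': q2 → q3
  read '1': q3 → q6
  read '1': q6 → q2
  read '0': q2 → q2
  read '0': q2 → q2
  read '1': q2 → q3
  read '0': q3 → q6
  read '1': q6 → q2
  read '0': q2 → q2
  read '1': q2 → q3
  end q3, accepted
w4:
  start at q0
  read '1': q0 → q0
  read '0': q0 → q5
  read '1': q5 → q3
  read '1': q3 → q6
  read '0': q6 → q3
  read '1': q3 → q6
  read '0': q6 → q3
  read '0': q3 → q6
  read '1': q6 → q2
  read '1': q2 → q3
  end q3, accepted

3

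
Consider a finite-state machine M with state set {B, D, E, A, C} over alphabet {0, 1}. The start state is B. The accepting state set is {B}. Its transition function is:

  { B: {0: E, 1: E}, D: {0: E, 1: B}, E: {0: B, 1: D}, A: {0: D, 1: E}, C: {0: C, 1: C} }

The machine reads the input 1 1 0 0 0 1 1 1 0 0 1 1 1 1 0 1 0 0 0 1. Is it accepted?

B → E → D → E → B → E → D → B → E → B → E → D → B → E → D → E → D → E → B → E → D
End state D is not accepting.

No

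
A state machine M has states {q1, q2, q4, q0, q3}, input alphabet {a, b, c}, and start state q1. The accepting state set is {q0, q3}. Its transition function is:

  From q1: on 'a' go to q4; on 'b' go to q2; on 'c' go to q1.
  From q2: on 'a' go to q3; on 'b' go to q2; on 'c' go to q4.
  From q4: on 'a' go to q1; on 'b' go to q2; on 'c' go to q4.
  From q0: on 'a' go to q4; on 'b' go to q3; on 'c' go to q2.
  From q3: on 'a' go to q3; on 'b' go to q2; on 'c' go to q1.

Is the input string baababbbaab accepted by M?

start at q1
read 'b': q1 → q2
read 'a': q2 → q3
read 'a': q3 → q3
read 'b': q3 → q2
read 'a': q2 → q3
read 'b': q3 → q2
read 'b': q2 → q2
read 'b': q2 → q2
read 'a': q2 → q3
read 'a': q3 → q3
read 'b': q3 → q2
End state q2 is not accepting.

No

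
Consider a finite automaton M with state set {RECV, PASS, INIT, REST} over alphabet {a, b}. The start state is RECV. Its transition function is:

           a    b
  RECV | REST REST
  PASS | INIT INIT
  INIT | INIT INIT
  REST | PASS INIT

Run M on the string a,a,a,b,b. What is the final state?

INIT

start at RECV
read 'a': RECV → REST
read 'a': REST → PASS
read 'a': PASS → INIT
read 'b': INIT → INIT
read 'b': INIT → INIT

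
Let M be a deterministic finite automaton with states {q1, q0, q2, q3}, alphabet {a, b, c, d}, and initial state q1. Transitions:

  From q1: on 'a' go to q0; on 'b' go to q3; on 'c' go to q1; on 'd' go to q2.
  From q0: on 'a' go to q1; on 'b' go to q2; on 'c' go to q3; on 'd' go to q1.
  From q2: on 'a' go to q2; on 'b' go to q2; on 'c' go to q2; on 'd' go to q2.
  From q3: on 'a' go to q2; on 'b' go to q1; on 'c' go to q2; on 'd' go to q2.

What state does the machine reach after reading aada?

q2

start at q1
read 'a': q1 → q0
read 'a': q0 → q1
read 'd': q1 → q2
read 'a': q2 → q2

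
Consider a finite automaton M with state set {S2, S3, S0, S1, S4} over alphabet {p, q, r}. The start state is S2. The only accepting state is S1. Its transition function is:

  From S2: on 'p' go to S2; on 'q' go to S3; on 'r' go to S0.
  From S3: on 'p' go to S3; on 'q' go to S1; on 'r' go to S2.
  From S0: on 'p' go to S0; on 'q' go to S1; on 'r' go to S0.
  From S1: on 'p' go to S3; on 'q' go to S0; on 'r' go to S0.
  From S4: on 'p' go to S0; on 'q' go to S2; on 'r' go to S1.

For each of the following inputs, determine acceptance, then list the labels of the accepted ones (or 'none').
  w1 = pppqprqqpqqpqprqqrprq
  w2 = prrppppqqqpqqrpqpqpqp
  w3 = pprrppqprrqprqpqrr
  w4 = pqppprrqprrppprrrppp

w1

w1: S2 → S2 → S2 → S2 → S3 → S3 → S2 → S3 → S1 → S3 → S1 → S0 → S0 → S1 → S3 → S2 → S3 → S1 → S0 → S0 → S0 → S1  → end S1, accepted
w2: S2 → S2 → S0 → S0 → S0 → S0 → S0 → S0 → S1 → S0 → S1 → S3 → S1 → S0 → S0 → S0 → S1 → S3 → S1 → S3 → S1 → S3  → end S3, rejected
w3: S2 → S2 → S2 → S0 → S0 → S0 → S0 → S1 → S3 → S2 → S0 → S1 → S3 → S2 → S3 → S3 → S1 → S0 → S0  → end S0, rejected
w4: S2 → S2 → S3 → S3 → S3 → S3 → S2 → S0 → S1 → S3 → S2 → S0 → S0 → S0 → S0 → S0 → S0 → S0 → S0 → S0 → S0  → end S0, rejected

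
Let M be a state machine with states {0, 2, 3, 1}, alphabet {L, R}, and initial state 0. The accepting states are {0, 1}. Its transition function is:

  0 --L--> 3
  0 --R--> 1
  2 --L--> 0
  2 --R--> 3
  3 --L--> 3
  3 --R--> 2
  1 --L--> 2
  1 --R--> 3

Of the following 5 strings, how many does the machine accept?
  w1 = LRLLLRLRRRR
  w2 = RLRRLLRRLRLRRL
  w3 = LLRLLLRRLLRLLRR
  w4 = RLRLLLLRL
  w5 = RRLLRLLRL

2

w1:
  start at 0
  read 'L': 0 → 3
  read 'R': 3 → 2
  read 'L': 2 → 0
  read 'L': 0 → 3
  read 'L': 3 → 3
  read 'R': 3 → 2
  read 'L': 2 → 0
  read 'R': 0 → 1
  read 'R': 1 → 3
  read 'R': 3 → 2
  read 'R': 2 → 3
  end 3, rejected
w2:
  start at 0
  read 'R': 0 → 1
  read 'L': 1 → 2
  read 'R': 2 → 3
  read 'R': 3 → 2
  read 'L': 2 → 0
  read 'L': 0 → 3
  read 'R': 3 → 2
  read 'R': 2 → 3
  read 'L': 3 → 3
  read 'R': 3 → 2
  read 'L': 2 → 0
  read 'R': 0 → 1
  read 'R': 1 → 3
  read 'L': 3 → 3
  end 3, rejected
w3:
  start at 0
  read 'L': 0 → 3
  read 'L': 3 → 3
  read 'R': 3 → 2
  read 'L': 2 → 0
  read 'L': 0 → 3
  read 'L': 3 → 3
  read 'R': 3 → 2
  read 'R': 2 → 3
  read 'L': 3 → 3
  read 'L': 3 → 3
  read 'R': 3 → 2
  read 'L': 2 → 0
  read 'L': 0 → 3
  read 'R': 3 → 2
  read 'R': 2 → 3
  end 3, rejected
w4:
  start at 0
  read 'R': 0 → 1
  read 'L': 1 → 2
  read 'R': 2 → 3
  read 'L': 3 → 3
  read 'L': 3 → 3
  read 'L': 3 → 3
  read 'L': 3 → 3
  read 'R': 3 → 2
  read 'L': 2 → 0
  end 0, accepted
w5:
  start at 0
  read 'R': 0 → 1
  read 'R': 1 → 3
  read 'L': 3 → 3
  read 'L': 3 → 3
  read 'R': 3 → 2
  read 'L': 2 → 0
  read 'L': 0 → 3
  read 'R': 3 → 2
  read 'L': 2 → 0
  end 0, accepted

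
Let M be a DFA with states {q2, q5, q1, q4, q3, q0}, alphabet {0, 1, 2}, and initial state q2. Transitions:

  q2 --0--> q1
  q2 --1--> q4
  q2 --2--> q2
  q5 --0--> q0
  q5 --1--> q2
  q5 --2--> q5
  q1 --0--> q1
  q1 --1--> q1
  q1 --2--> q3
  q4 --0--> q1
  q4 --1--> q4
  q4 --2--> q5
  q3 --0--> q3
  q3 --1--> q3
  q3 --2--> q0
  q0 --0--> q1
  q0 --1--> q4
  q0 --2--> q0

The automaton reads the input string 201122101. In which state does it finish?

q1

q2 → q2 → q1 → q1 → q1 → q3 → q0 → q4 → q1 → q1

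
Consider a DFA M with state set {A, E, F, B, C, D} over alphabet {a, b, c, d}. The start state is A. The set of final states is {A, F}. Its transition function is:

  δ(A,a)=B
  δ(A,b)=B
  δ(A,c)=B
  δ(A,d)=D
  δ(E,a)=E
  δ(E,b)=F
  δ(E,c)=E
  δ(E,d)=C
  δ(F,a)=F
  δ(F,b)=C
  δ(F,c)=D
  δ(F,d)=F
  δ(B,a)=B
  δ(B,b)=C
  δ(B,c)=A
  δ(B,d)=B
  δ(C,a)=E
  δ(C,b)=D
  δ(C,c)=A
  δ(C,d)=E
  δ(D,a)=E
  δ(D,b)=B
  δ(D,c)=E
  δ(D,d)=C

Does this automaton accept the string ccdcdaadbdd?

No

A → B → A → D → E → C → E → E → C → D → C → E
End state E is not accepting.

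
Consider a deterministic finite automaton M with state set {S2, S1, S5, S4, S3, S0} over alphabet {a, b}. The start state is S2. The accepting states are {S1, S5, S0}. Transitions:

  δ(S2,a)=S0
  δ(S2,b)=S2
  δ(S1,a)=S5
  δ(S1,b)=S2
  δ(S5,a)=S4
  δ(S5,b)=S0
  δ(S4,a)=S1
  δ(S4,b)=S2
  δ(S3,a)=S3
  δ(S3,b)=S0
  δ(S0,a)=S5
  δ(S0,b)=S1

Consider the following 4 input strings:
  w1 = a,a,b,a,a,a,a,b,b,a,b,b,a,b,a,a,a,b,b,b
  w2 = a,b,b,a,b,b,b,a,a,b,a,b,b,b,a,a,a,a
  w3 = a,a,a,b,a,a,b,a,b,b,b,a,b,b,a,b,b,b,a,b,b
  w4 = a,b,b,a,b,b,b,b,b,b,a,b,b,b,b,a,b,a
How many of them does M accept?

w1: S2 → S0 → S5 → S0 → S5 → S4 → S1 → S5 → S0 → S1 → S5 → S0 → S1 → S5 → S0 → S5 → S4 → S1 → S2 → S2 → S2  → end S2, rejected
w2: S2 → S0 → S1 → S2 → S0 → S1 → S2 → S2 → S0 → S5 → S0 → S5 → S0 → S1 → S2 → S0 → S5 → S4 → S1  → end S1, accepted
w3: S2 → S0 → S5 → S4 → S2 → S0 → S5 → S0 → S5 → S0 → S1 → S2 → S0 → S1 → S2 → S0 → S1 → S2 → S2 → S0 → S1 → S2  → end S2, rejected
w4: S2 → S0 → S1 → S2 → S0 → S1 → S2 → S2 → S2 → S2 → S2 → S0 → S1 → S2 → S2 → S2 → S0 → S1 → S5  → end S5, accepted

2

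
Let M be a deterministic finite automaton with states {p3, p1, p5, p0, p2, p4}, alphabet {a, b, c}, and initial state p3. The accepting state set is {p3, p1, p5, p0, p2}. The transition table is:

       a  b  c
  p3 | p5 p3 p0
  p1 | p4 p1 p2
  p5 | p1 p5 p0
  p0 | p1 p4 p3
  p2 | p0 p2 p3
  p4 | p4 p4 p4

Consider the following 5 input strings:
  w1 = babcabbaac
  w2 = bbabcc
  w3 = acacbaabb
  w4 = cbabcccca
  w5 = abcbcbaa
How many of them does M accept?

2

w1:
  start at p3
  read 'b': p3 → p3
  read 'a': p3 → p5
  read 'b': p5 → p5
  read 'c': p5 → p0
  read 'a': p0 → p1
  read 'b': p1 → p1
  read 'b': p1 → p1
  read 'a': p1 → p4
  read 'a': p4 → p4
  read 'c': p4 → p4
  end p4, rejected
w2:
  start at p3
  read 'b': p3 → p3
  read 'b': p3 → p3
  read 'a': p3 → p5
  read 'b': p5 → p5
  read 'c': p5 → p0
  read 'c': p0 → p3
  end p3, accepted
w3:
  start at p3
  read 'a': p3 → p5
  read 'c': p5 → p0
  read 'a': p0 → p1
  read 'c': p1 → p2
  read 'b': p2 → p2
  read 'a': p2 → p0
  read 'a': p0 → p1
  read 'b': p1 → p1
  read 'b': p1 → p1
  end p1, accepted
w4:
  start at p3
  read 'c': p3 → p0
  read 'b': p0 → p4
  read 'a': p4 → p4
  read 'b': p4 → p4
  read 'c': p4 → p4
  read 'c': p4 → p4
  read 'c': p4 → p4
  read 'c': p4 → p4
  read 'a': p4 → p4
  end p4, rejected
w5:
  start at p3
  read 'a': p3 → p5
  read 'b': p5 → p5
  read 'c': p5 → p0
  read 'b': p0 → p4
  read 'c': p4 → p4
  read 'b': p4 → p4
  read 'a': p4 → p4
  read 'a': p4 → p4
  end p4, rejected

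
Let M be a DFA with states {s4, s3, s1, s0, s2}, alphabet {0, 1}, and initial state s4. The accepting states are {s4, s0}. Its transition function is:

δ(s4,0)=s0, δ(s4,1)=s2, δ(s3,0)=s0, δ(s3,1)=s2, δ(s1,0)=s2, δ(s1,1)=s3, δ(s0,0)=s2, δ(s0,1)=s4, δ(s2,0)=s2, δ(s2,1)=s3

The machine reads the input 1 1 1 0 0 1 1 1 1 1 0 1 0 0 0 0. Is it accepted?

No

Trace: s4 -1-> s2 -1-> s3 -1-> s2 -0-> s2 -0-> s2 -1-> s3 -1-> s2 -1-> s3 -1-> s2 -1-> s3 -0-> s0 -1-> s4 -0-> s0 -0-> s2 -0-> s2 -0-> s2
End state s2 is not accepting.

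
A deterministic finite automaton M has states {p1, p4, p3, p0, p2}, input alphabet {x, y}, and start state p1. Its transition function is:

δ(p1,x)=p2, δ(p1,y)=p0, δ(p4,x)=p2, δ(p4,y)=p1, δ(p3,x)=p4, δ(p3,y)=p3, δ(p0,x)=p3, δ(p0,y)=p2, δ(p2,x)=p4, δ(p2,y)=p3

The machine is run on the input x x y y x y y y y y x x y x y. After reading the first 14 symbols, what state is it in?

p4

Trace: p1 -x-> p2 -x-> p4 -y-> p1 -y-> p0 -x-> p3 -y-> p3 -y-> p3 -y-> p3 -y-> p3 -y-> p3 -x-> p4 -x-> p2 -y-> p3 -x-> p4
After 14 symbols: p4.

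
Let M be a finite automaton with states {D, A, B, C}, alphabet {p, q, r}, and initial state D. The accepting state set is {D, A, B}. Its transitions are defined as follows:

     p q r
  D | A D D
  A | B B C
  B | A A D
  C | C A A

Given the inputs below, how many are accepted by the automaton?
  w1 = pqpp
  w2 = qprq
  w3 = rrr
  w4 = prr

4

w1:
  start at D
  read 'p': D → A
  read 'q': A → B
  read 'p': B → A
  read 'p': A → B
  end B, accepted
w2:
  start at D
  read 'q': D → D
  read 'p': D → A
  read 'r': A → C
  read 'q': C → A
  end A, accepted
w3:
  start at D
  read 'r': D → D
  read 'r': D → D
  read 'r': D → D
  end D, accepted
w4:
  start at D
  read 'p': D → A
  read 'r': A → C
  read 'r': C → A
  end A, accepted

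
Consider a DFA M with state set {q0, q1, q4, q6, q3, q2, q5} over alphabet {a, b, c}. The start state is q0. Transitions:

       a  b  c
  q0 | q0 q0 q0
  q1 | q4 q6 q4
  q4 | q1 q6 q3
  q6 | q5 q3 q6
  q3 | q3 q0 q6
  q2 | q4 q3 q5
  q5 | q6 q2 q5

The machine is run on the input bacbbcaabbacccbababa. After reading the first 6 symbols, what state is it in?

q0 → q0 → q0 → q0 → q0 → q0 → q0
After 6 symbols: q0.

q0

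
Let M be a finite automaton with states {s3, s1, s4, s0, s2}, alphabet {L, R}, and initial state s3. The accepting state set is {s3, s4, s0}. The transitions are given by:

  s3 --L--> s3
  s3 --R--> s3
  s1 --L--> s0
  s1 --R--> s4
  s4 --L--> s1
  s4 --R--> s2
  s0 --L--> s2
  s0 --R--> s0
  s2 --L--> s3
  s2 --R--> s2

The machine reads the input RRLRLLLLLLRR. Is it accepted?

Yes

Trace: s3 -R-> s3 -R-> s3 -L-> s3 -R-> s3 -L-> s3 -L-> s3 -L-> s3 -L-> s3 -L-> s3 -L-> s3 -R-> s3 -R-> s3
End state s3 is accepting.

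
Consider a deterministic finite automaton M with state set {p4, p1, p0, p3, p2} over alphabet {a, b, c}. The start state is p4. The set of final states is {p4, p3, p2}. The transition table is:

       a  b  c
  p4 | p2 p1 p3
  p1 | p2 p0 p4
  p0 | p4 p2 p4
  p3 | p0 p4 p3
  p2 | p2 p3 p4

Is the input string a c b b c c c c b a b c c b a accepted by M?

start at p4
read 'a': p4 → p2
read 'c': p2 → p4
read 'b': p4 → p1
read 'b': p1 → p0
read 'c': p0 → p4
read 'c': p4 → p3
read 'c': p3 → p3
read 'c': p3 → p3
read 'b': p3 → p4
read 'a': p4 → p2
read 'b': p2 → p3
read 'c': p3 → p3
read 'c': p3 → p3
read 'b': p3 → p4
read 'a': p4 → p2
End state p2 is accepting.

Yes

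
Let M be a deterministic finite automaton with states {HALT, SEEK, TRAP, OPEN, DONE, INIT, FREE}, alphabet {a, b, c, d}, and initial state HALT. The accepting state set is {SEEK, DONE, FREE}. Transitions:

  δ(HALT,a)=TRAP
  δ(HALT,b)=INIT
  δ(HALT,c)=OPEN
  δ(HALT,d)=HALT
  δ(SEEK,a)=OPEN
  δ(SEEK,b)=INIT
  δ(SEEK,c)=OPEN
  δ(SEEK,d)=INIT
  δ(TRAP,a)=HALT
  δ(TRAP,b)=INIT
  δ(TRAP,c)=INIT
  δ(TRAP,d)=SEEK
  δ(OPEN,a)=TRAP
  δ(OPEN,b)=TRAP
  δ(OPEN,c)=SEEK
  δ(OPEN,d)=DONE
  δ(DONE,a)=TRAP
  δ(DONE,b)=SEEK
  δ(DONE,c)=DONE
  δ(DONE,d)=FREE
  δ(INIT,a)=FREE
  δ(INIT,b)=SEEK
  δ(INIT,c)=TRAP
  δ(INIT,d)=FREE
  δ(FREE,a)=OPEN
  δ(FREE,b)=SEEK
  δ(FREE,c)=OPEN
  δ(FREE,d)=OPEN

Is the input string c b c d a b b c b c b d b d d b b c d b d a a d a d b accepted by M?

Trace: HALT -c-> OPEN -b-> TRAP -c-> INIT -d-> FREE -a-> OPEN -b-> TRAP -b-> INIT -c-> TRAP -b-> INIT -c-> TRAP -b-> INIT -d-> FREE -b-> SEEK -d-> INIT -d-> FREE -b-> SEEK -b-> INIT -c-> TRAP -d-> SEEK -b-> INIT -d-> FREE -a-> OPEN -a-> TRAP -d-> SEEK -a-> OPEN -d-> DONE -b-> SEEK
End state SEEK is accepting.

Yes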